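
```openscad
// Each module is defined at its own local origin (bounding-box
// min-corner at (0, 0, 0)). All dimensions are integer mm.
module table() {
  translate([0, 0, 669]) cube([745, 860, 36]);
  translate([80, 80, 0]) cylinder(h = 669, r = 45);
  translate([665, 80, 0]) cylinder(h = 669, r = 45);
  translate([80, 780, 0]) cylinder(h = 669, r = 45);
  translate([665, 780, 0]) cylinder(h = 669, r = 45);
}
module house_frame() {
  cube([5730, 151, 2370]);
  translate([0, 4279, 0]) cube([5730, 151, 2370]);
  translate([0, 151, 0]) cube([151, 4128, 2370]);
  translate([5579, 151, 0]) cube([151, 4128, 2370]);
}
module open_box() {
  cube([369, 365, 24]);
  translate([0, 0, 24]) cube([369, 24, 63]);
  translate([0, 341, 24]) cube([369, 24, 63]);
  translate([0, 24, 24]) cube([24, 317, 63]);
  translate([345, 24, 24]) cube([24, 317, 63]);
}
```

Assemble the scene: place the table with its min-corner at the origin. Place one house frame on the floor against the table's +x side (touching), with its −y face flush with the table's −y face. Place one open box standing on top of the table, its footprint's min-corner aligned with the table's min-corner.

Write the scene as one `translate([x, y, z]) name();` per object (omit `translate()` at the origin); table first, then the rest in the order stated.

table();
translate([745, 0, 0]) house_frame();
translate([0, 0, 705]) open_box();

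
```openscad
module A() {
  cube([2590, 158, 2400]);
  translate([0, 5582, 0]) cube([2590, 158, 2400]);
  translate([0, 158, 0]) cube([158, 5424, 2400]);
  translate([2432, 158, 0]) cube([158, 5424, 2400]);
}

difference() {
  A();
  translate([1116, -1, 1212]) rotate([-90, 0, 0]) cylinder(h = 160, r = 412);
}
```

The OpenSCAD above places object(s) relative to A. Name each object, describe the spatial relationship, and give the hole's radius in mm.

The subtracted cylinder has r = 412 mm.

A is a house frame. The house frame has a circular hole through its front wall. The hole's radius is 412 mm.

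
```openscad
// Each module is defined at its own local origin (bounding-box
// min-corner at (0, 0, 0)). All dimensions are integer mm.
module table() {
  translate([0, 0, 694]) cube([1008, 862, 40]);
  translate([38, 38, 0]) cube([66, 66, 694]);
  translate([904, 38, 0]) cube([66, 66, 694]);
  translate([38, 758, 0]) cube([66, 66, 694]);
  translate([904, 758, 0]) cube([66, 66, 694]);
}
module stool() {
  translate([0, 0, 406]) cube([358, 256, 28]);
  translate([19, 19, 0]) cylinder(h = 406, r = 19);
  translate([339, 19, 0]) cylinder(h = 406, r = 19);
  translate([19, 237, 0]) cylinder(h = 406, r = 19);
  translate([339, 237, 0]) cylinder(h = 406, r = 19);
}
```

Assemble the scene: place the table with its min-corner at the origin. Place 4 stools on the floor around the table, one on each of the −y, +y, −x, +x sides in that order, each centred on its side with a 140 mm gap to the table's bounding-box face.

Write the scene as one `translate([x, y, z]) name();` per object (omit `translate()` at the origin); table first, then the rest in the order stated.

table();
translate([325, -396, 0]) stool();
translate([325, 1002, 0]) stool();
translate([-498, 303, 0]) stool();
translate([1148, 303, 0]) stool();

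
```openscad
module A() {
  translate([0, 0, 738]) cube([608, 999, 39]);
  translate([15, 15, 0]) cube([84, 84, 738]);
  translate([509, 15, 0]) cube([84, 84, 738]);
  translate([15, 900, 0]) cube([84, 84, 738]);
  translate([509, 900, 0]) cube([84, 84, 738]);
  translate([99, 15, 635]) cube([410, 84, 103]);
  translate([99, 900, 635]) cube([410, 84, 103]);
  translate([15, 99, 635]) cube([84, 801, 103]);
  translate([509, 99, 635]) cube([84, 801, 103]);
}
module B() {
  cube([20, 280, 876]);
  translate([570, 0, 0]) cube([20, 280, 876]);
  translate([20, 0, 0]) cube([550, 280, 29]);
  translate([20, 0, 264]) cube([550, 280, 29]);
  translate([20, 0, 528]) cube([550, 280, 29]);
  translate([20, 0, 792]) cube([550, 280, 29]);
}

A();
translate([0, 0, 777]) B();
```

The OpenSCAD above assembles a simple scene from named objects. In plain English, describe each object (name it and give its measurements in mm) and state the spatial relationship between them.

A is a table with a 608×999 mm rectangular top, 39 mm thick, top surface at z = 777 mm, supported by four 84×84 mm square legs, each inset 15 mm from the nearest pair of top edges, running from the floor. Four apron rails, 84 mm thick and 103 mm tall, run between adjacent legs with their top edges flush with the underside of the top and their outer faces flush with the legs' outer faces.

B is a bookshelf 590 mm wide overall, 280 mm deep and 876 mm tall. The two sides are 20 mm thick vertical panels. 4 horizontal shelves of 29 mm thickness span between the inner faces of the sides; the lowest shelf sits on the floor and shelves are stacked with a clear vertical gap of 235 mm between each pair.

The bookshelf is on top of the table.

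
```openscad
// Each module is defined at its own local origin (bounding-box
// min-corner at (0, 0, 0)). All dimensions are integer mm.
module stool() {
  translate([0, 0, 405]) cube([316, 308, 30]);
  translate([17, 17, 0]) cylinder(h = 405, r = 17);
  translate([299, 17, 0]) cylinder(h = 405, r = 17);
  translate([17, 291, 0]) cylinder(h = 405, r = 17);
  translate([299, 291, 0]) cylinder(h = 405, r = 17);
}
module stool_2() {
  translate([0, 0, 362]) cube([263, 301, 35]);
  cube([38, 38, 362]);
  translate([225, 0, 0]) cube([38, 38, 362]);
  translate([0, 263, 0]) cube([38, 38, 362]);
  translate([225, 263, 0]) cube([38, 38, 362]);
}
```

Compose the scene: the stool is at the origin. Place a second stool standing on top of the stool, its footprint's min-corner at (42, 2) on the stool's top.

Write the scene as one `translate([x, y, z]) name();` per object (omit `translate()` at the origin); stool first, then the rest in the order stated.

stool();
translate([42, 2, 435]) stool_2();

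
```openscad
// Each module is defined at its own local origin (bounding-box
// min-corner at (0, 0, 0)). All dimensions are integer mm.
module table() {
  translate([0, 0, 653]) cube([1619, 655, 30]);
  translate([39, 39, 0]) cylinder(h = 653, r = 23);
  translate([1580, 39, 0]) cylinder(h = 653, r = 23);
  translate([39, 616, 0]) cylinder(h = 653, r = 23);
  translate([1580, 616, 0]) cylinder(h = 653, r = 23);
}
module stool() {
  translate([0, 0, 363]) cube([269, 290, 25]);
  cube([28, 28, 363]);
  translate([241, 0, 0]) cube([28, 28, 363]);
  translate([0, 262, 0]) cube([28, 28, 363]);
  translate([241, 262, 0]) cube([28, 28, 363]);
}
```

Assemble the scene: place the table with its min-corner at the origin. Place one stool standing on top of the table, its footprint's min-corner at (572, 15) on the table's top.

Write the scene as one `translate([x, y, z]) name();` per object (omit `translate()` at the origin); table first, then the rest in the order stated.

table();
translate([572, 15, 683]) stool();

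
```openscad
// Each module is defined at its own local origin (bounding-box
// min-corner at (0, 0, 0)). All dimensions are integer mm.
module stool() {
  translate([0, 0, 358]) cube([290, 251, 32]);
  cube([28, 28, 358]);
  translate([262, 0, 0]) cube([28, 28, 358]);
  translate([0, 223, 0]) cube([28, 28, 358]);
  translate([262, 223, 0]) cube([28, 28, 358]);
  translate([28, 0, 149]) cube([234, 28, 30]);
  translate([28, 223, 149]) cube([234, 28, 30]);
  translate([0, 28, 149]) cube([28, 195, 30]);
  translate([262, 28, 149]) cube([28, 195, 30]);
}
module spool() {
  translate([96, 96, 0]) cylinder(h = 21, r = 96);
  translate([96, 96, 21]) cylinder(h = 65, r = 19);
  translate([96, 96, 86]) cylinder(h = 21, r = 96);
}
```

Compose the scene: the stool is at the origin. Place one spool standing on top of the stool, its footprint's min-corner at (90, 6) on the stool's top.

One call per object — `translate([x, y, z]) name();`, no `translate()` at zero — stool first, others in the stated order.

stool();
translate([90, 6, 390]) spool();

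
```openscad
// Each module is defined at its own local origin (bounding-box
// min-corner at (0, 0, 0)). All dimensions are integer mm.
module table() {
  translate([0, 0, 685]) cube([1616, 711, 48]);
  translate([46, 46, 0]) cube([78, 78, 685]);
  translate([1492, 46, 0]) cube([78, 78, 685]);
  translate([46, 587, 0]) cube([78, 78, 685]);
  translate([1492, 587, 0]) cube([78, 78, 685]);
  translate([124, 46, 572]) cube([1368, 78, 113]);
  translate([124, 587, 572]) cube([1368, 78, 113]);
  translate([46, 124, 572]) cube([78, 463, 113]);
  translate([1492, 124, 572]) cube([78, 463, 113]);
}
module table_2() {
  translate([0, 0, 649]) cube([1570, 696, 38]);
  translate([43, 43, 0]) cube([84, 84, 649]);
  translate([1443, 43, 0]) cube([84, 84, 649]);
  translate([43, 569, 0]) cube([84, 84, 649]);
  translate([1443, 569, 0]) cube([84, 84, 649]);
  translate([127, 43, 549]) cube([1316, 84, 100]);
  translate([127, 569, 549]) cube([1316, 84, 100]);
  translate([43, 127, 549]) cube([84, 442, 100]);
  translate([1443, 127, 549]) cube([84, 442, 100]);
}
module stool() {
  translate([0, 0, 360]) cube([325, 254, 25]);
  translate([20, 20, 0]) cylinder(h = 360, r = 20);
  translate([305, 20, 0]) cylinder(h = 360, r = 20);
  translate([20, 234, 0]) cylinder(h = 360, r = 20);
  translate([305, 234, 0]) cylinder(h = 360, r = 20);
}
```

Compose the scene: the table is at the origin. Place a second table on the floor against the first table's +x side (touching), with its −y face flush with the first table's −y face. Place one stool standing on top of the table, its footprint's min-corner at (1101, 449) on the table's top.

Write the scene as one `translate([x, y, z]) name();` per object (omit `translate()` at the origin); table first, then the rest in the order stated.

table();
translate([1616, 0, 0]) table_2();
translate([1101, 449, 733]) stool();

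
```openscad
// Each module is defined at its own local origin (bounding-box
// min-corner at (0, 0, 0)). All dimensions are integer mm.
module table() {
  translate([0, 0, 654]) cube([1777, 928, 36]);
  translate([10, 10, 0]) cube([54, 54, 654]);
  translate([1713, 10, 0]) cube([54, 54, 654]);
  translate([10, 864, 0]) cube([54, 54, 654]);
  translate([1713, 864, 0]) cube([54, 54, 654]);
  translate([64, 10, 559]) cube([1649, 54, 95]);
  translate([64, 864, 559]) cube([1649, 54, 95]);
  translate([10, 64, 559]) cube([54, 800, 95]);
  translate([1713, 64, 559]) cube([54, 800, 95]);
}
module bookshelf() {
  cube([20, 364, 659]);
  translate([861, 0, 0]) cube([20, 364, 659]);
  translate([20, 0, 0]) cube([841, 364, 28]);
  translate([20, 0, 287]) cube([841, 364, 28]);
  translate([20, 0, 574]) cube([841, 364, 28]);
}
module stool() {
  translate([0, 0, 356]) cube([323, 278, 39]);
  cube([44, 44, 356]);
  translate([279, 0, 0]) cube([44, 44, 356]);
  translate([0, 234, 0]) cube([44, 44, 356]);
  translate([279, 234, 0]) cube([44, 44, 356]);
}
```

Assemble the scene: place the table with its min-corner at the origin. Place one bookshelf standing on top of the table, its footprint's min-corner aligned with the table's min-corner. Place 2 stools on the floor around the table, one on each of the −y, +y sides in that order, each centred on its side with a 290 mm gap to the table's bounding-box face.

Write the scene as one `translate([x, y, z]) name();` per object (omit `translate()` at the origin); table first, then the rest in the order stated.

table();
translate([0, 0, 690]) bookshelf();
translate([727, -568, 0]) stool();
translate([727, 1218, 0]) stool();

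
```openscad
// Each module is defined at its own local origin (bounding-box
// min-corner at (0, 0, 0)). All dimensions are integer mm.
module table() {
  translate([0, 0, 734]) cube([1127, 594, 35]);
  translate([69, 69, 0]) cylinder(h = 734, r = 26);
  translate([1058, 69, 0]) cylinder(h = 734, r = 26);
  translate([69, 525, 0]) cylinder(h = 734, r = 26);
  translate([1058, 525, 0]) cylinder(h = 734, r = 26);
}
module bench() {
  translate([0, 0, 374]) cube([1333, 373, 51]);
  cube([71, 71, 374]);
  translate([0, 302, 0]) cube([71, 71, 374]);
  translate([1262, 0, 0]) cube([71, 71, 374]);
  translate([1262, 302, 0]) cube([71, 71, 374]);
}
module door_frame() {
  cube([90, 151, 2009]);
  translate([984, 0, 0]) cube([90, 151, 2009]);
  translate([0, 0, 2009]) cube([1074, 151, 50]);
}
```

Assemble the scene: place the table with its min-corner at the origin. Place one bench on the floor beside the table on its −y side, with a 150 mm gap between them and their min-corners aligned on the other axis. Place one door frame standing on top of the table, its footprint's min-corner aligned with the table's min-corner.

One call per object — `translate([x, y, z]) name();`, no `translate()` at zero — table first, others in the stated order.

table();
translate([0, -523, 0]) bench();
translate([0, 0, 769]) door_frame();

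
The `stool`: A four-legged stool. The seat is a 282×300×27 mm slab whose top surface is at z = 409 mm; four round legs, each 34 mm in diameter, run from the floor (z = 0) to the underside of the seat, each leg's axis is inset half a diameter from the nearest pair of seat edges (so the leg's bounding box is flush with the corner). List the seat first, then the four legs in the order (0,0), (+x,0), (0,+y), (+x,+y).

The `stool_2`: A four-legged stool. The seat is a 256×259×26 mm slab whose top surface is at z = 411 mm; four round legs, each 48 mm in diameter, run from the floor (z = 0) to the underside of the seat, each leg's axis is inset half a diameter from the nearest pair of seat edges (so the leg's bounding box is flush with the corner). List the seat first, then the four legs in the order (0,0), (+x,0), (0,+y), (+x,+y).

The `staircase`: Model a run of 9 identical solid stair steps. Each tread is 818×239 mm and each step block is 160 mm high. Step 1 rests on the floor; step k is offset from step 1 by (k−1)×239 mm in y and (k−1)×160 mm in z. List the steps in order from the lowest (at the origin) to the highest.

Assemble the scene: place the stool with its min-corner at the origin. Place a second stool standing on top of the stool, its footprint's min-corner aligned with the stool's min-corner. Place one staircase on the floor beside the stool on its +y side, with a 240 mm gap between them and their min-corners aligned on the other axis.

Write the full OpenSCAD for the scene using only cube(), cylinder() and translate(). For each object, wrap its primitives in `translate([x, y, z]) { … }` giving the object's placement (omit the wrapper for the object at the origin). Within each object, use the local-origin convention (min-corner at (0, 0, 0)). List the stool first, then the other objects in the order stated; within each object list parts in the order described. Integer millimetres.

translate([0, 0, 382]) cube([282, 300, 27]);
translate([17, 17, 0]) cylinder(h = 382, r = 17);
translate([265, 17, 0]) cylinder(h = 382, r = 17);
translate([17, 283, 0]) cylinder(h = 382, r = 17);
translate([265, 283, 0]) cylinder(h = 382, r = 17);
translate([0, 0, 409]) {
  translate([0, 0, 385]) cube([256, 259, 26]);
  translate([24, 24, 0]) cylinder(h = 385, r = 24);
  translate([232, 24, 0]) cylinder(h = 385, r = 24);
  translate([24, 235, 0]) cylinder(h = 385, r = 24);
  translate([232, 235, 0]) cylinder(h = 385, r = 24);
}
translate([0, 540, 0]) {
  cube([818, 239, 160]);
  translate([0, 239, 160]) cube([818, 239, 160]);
  translate([0, 478, 320]) cube([818, 239, 160]);
  translate([0, 717, 480]) cube([818, 239, 160]);
  translate([0, 956, 640]) cube([818, 239, 160]);
  translate([0, 1195, 800]) cube([818, 239, 160]);
  translate([0, 1434, 960]) cube([818, 239, 160]);
  translate([0, 1673, 1120]) cube([818, 239, 160]);
  translate([0, 1912, 1280]) cube([818, 239, 160]);
}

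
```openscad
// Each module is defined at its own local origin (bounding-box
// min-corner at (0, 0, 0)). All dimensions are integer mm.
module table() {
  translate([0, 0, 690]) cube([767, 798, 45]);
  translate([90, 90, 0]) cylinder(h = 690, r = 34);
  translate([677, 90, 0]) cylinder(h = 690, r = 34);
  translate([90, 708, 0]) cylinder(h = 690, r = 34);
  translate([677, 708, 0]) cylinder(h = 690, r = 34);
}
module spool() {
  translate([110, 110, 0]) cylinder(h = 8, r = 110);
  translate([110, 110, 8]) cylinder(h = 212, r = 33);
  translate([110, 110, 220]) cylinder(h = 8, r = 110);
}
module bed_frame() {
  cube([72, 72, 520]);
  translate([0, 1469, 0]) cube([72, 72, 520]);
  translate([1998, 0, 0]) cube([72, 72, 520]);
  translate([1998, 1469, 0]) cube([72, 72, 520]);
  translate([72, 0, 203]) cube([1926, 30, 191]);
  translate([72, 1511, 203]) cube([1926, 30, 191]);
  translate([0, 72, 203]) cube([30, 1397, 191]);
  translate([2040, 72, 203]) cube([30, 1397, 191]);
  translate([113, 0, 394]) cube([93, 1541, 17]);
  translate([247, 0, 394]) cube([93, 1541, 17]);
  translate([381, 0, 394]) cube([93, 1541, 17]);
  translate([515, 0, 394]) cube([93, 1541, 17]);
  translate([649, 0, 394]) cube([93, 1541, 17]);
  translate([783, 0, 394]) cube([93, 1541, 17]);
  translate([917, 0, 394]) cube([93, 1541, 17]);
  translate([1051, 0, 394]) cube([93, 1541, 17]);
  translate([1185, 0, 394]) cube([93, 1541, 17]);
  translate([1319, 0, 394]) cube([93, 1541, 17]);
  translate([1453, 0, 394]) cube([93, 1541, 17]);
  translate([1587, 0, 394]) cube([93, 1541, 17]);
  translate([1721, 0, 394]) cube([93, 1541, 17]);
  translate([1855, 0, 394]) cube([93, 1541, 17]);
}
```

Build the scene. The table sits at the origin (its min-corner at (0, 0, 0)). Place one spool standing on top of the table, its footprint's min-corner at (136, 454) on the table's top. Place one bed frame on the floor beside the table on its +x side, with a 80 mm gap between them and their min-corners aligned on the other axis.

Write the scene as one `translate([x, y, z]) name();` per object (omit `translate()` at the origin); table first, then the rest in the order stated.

table();
translate([136, 454, 735]) spool();
translate([847, 0, 0]) bed_frame();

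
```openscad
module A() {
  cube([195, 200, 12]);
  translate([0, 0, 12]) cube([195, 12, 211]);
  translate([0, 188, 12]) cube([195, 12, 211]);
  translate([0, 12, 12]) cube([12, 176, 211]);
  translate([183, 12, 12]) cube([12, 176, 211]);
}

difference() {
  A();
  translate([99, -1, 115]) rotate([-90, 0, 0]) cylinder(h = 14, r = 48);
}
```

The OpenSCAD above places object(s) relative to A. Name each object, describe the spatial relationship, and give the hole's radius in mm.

A is an open box. The open box has a circular hole through its front wall. The hole's radius is 48 mm.

The subtracted cylinder has r = 48 mm.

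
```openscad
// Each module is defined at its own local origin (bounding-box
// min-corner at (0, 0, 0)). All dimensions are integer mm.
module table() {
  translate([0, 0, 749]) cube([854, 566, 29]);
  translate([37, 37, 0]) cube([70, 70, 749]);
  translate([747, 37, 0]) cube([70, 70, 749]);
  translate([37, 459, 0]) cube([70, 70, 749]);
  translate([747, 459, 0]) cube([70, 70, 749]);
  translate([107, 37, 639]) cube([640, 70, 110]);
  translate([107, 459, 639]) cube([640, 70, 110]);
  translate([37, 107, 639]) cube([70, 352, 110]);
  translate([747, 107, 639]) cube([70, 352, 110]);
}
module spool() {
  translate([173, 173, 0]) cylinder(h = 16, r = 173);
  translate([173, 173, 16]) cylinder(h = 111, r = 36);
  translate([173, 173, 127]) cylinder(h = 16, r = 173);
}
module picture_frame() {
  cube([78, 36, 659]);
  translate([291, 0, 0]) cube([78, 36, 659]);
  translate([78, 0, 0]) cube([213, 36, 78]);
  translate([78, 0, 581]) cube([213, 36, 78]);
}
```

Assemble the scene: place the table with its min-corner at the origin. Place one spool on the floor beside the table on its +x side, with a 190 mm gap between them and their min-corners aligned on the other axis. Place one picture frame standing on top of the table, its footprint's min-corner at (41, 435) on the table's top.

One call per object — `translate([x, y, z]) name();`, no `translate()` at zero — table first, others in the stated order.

table();
translate([1044, 0, 0]) spool();
translate([41, 435, 778]) picture_frame();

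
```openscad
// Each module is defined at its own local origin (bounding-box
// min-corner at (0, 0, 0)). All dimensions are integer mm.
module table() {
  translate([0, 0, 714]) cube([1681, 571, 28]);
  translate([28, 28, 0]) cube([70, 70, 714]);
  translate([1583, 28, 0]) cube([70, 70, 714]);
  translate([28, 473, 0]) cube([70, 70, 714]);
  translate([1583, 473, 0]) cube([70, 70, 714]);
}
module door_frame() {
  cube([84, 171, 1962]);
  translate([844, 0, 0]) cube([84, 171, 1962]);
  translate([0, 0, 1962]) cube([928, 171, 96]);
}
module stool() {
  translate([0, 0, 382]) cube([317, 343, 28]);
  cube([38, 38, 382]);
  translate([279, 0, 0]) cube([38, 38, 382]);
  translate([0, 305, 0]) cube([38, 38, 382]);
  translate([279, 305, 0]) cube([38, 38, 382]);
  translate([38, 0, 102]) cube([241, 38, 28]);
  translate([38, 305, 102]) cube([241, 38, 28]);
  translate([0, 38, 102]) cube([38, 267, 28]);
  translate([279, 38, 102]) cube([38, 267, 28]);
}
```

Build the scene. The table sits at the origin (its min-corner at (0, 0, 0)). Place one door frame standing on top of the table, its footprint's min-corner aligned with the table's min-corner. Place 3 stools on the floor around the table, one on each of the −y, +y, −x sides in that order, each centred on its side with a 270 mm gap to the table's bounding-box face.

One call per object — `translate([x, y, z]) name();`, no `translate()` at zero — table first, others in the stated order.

table();
translate([0, 0, 742]) door_frame();
translate([682, -613, 0]) stool();
translate([682, 841, 0]) stool();
translate([-587, 114, 0]) stool();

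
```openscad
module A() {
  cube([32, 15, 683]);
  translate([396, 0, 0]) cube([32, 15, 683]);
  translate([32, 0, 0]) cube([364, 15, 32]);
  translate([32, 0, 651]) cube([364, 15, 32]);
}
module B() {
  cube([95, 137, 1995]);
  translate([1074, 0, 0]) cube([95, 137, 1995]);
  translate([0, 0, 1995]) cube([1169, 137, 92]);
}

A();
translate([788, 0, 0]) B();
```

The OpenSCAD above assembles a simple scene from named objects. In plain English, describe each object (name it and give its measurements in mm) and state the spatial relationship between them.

A is a rectangular picture frame lying in the x–z plane (depth along y). The opening is 364 mm wide (x) by 619 mm tall (z), surrounded by a border 32 mm wide on all four sides. The frame is 15 mm deep and is made of two full-height vertical stiles with two horizontal rails fitted between them.

B is a rectangular door frame: two vertical jambs of 95×137 mm section, 1995 mm tall, with a clear opening 979 mm wide between their inner faces. A header 92 mm tall and 137 mm deep lies on top of the jambs and spans the full outside width.

The door frame is on the floor beside the picture frame on its +x side.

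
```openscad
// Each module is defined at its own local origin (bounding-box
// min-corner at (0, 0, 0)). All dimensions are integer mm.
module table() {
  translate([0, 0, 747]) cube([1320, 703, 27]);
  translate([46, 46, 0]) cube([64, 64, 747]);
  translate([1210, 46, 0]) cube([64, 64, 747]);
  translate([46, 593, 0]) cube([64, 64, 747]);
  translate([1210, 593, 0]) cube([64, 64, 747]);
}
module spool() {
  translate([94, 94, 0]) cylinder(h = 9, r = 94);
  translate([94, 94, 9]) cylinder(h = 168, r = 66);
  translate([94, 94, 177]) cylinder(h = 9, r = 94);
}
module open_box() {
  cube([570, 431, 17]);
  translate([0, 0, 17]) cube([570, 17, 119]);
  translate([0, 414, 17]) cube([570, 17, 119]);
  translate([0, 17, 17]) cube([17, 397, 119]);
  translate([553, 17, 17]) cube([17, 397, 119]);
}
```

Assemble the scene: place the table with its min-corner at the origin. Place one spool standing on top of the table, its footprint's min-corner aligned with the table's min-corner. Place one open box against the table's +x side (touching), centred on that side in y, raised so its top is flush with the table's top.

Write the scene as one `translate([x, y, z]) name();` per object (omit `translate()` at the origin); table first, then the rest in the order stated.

table();
translate([0, 0, 774]) spool();
translate([1320, 136, 638]) open_box();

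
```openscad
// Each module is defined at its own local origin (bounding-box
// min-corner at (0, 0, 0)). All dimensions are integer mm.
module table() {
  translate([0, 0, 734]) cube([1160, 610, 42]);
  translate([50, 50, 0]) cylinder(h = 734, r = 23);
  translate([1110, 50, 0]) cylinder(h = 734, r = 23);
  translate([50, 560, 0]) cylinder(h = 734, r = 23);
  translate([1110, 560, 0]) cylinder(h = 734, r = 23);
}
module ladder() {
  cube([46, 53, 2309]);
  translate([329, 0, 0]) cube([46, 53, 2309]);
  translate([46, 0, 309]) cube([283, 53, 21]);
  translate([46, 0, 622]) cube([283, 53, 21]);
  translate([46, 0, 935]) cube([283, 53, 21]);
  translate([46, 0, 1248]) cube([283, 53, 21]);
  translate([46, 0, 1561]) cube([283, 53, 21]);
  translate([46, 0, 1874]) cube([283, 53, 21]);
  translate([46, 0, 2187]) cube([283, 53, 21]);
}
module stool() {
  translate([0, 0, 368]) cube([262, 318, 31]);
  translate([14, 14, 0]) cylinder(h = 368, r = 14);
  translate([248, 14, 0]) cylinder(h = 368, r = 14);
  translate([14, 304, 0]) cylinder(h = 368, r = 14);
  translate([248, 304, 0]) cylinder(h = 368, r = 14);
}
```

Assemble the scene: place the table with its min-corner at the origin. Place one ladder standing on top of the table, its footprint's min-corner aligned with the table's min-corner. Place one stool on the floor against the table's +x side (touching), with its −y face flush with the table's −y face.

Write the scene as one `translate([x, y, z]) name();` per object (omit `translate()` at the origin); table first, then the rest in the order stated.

table();
translate([0, 0, 776]) ladder();
translate([1160, 0, 0]) stool();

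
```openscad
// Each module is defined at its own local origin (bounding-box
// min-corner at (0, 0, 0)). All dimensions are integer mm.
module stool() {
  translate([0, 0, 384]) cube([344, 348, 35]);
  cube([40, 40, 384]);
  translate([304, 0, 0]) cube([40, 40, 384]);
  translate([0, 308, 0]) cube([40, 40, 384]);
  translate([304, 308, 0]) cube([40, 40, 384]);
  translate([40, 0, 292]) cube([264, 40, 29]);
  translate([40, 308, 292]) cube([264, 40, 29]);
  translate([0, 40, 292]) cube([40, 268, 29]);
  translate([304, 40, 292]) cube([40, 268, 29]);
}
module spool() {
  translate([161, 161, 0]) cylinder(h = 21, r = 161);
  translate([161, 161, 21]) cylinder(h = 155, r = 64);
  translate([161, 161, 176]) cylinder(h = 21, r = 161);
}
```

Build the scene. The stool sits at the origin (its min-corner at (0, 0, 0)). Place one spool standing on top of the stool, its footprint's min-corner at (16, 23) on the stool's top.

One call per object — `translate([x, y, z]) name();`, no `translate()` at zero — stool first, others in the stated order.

stool();
translate([16, 23, 419]) spool();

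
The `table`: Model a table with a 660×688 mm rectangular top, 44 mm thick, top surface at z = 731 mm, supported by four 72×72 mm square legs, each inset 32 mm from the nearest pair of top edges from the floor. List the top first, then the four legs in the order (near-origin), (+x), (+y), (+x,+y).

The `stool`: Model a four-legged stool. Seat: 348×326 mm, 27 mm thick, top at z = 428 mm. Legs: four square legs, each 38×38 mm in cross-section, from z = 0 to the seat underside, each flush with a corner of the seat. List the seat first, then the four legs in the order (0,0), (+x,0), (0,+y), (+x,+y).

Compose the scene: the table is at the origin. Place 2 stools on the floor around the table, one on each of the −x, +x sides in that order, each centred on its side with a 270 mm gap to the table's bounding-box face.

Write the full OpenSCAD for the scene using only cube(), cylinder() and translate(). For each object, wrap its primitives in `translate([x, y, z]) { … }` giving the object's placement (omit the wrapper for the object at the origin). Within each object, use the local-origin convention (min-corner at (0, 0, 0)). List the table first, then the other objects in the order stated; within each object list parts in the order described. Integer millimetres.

translate([0, 0, 687]) cube([660, 688, 44]);
translate([32, 32, 0]) cube([72, 72, 687]);
translate([556, 32, 0]) cube([72, 72, 687]);
translate([32, 584, 0]) cube([72, 72, 687]);
translate([556, 584, 0]) cube([72, 72, 687]);
translate([-618, 181, 0]) {
  translate([0, 0, 401]) cube([348, 326, 27]);
  cube([38, 38, 401]);
  translate([310, 0, 0]) cube([38, 38, 401]);
  translate([0, 288, 0]) cube([38, 38, 401]);
  translate([310, 288, 0]) cube([38, 38, 401]);
}
translate([930, 181, 0]) {
  translate([0, 0, 401]) cube([348, 326, 27]);
  cube([38, 38, 401]);
  translate([310, 0, 0]) cube([38, 38, 401]);
  translate([0, 288, 0]) cube([38, 38, 401]);
  translate([310, 288, 0]) cube([38, 38, 401]);
}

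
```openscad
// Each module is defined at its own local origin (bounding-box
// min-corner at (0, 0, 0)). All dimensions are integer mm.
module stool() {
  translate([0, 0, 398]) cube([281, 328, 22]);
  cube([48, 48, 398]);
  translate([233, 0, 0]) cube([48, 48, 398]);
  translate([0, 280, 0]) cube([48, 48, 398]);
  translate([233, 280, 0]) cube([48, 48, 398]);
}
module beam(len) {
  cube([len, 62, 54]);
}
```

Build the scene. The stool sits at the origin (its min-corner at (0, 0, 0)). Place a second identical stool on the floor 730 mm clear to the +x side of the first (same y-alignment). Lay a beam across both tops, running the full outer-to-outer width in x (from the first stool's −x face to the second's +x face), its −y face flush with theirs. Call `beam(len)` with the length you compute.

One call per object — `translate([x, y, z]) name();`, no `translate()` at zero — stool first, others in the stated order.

stool();
translate([1011, 0, 0]) stool();
translate([0, 0, 420]) beam(1292);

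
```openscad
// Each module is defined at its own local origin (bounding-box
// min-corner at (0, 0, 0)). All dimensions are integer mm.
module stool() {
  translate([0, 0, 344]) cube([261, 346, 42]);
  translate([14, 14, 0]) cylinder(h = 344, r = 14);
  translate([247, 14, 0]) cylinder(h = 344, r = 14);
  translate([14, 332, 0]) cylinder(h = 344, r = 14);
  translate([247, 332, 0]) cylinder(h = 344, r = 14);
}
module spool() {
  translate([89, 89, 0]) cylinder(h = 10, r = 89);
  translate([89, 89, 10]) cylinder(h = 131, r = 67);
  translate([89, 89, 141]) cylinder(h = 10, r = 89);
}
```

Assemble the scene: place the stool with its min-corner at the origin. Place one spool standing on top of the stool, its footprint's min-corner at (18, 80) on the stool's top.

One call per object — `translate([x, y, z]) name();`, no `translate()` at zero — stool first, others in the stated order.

stool();
translate([18, 80, 386]) spool();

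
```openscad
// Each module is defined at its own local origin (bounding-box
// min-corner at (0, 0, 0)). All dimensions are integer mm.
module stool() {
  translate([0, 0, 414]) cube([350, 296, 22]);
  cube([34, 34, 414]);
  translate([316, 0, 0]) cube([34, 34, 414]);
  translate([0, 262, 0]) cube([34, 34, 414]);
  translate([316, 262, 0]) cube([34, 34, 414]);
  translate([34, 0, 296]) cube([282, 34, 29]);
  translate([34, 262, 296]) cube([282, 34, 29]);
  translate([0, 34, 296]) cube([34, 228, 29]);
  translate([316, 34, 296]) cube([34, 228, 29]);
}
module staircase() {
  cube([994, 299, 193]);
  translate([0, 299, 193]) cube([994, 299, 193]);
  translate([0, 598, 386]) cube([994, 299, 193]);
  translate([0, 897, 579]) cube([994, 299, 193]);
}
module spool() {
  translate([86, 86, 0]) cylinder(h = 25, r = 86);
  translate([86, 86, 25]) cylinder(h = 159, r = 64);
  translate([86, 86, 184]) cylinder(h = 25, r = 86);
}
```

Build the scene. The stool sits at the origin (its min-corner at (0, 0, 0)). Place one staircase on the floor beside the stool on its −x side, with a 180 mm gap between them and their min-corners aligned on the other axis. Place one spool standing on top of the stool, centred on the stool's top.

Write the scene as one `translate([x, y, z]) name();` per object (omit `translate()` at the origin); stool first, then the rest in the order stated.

stool();
translate([-1174, 0, 0]) staircase();
translate([89, 62, 436]) spool();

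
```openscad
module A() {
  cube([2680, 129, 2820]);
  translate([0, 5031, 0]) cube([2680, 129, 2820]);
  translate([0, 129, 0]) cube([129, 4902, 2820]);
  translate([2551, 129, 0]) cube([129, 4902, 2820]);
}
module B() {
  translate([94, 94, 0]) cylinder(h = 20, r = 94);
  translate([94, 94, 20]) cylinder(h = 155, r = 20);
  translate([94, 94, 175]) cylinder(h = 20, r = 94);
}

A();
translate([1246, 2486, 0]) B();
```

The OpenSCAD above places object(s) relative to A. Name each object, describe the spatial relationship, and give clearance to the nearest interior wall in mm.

Clearances: x = 1117, y = 2357; minimum 1117 mm.

A is a house frame. B is a spool. The spool sits inside the house frame, centred. The clearance to the nearest interior wall is 1117 mm.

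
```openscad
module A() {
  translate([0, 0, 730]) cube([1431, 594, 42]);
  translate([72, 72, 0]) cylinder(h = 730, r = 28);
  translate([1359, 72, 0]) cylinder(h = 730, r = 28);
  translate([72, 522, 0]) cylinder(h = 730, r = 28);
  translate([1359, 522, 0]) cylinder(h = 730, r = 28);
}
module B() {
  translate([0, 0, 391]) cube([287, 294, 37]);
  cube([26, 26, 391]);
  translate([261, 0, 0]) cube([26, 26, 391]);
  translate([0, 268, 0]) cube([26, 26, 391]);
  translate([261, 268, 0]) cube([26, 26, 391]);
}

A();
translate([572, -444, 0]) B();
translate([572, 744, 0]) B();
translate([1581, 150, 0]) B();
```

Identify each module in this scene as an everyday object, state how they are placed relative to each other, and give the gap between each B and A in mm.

A is a table. B is a stool. Three stools sit around the table at the −y, +y, +x sides. The gap between each stool and the table is 150 mm.

Each stool's nearest face is 150 mm from the table's bounding box.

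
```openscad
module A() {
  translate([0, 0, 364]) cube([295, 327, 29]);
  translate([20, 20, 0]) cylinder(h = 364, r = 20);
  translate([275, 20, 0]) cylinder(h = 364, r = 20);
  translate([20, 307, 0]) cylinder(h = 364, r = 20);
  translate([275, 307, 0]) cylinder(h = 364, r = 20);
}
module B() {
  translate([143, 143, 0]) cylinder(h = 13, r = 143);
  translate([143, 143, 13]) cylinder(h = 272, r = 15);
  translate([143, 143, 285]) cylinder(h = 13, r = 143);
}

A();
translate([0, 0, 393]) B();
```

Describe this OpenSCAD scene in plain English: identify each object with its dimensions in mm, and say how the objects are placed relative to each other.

A is a simple wooden stool: a rectangular seat 295 mm (x) by 327 mm (y), 29 mm thick, top face at z = 393 mm, on four round legs, each 40 mm in diameter. The legs rest on z = 0, each leg's axis is inset half a diameter from the nearest pair of seat edges (so the leg's bounding box is flush with the corner).

B is a spool: two coaxial disc flanges of radius 143 mm and thickness 13 mm, joined by a core cylinder of radius 15 mm and height 272 mm. The lower flange rests on z = 0 and the three cylinders share a vertical axis.

The spool is on top of the stool.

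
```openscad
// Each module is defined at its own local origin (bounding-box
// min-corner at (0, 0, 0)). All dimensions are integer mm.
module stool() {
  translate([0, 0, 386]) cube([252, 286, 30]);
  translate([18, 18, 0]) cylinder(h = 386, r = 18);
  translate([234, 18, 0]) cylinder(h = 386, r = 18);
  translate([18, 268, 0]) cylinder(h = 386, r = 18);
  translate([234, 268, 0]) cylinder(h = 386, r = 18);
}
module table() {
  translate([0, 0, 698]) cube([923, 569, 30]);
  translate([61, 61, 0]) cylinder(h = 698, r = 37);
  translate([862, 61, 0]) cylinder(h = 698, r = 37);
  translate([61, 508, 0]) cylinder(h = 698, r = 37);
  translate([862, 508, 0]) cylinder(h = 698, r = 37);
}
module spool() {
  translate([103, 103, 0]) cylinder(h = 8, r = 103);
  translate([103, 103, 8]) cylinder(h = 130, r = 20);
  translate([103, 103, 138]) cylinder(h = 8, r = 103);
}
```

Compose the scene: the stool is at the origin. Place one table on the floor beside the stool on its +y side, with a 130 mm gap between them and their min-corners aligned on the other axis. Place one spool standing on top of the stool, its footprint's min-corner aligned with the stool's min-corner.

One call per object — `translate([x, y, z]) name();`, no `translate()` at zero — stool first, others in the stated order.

stool();
translate([0, 416, 0]) table();
translate([0, 0, 416]) spool();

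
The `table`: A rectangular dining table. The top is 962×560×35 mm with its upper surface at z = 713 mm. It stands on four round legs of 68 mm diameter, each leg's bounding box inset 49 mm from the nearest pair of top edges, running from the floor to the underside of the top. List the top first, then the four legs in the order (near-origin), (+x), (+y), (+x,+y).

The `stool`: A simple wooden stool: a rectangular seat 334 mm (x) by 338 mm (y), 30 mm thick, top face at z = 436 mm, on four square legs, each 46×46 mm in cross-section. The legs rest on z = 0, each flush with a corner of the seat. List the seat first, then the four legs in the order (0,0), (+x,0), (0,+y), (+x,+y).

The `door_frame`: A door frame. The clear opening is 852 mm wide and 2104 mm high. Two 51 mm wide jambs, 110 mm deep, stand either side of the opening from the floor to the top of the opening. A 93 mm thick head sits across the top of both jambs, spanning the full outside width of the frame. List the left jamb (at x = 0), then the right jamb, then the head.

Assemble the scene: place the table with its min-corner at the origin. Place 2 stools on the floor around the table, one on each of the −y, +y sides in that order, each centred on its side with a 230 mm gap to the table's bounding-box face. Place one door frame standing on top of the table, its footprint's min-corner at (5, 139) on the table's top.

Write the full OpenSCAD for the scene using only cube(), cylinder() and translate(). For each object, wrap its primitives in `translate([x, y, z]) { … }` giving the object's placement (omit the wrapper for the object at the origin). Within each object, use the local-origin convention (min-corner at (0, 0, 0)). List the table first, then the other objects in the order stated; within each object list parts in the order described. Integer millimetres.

translate([0, 0, 678]) cube([962, 560, 35]);
translate([83, 83, 0]) cylinder(h = 678, r = 34);
translate([879, 83, 0]) cylinder(h = 678, r = 34);
translate([83, 477, 0]) cylinder(h = 678, r = 34);
translate([879, 477, 0]) cylinder(h = 678, r = 34);
translate([314, -568, 0]) {
  translate([0, 0, 406]) cube([334, 338, 30]);
  cube([46, 46, 406]);
  translate([288, 0, 0]) cube([46, 46, 406]);
  translate([0, 292, 0]) cube([46, 46, 406]);
  translate([288, 292, 0]) cube([46, 46, 406]);
}
translate([314, 790, 0]) {
  translate([0, 0, 406]) cube([334, 338, 30]);
  cube([46, 46, 406]);
  translate([288, 0, 0]) cube([46, 46, 406]);
  translate([0, 292, 0]) cube([46, 46, 406]);
  translate([288, 292, 0]) cube([46, 46, 406]);
}
translate([5, 139, 713]) {
  cube([51, 110, 2104]);
  translate([903, 0, 0]) cube([51, 110, 2104]);
  translate([0, 0, 2104]) cube([954, 110, 93]);
}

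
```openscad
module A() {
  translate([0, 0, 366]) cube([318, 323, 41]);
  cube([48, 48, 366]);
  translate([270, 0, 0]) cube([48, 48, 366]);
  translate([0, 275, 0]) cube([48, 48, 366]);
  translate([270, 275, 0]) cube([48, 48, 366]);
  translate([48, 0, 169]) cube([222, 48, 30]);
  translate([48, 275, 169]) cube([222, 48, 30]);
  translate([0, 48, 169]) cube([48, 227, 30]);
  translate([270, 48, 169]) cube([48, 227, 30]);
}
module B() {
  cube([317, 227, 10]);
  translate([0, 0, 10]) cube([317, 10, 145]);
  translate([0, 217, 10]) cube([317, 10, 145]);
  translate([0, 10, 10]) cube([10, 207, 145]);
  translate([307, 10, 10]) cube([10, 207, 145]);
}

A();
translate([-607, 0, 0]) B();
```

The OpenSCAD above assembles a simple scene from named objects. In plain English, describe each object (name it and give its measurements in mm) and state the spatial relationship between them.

A is a simple wooden stool: a rectangular seat 318 mm (x) by 323 mm (y), 41 mm thick, top face at z = 407 mm, on four square legs, each 48×48 mm in cross-section. The legs rest on z = 0, each flush with a corner of the seat. Four stretchers, 48 mm wide and 30 mm tall, connect adjacent legs with their undersides at z = 169 mm, each running between the inner faces of the legs it joins and aligned with the legs' outer faces on the other axis.

B is an open storage box with external size 317×227×155 mm and wall thickness 10 mm (the base is also 10 mm thick). The base covers the whole footprint; the four walls stand on the base, with the y-facing walls full-width and the x-facing walls fitting between their inner faces.

The open box is on the floor beside the stool on its −x side.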